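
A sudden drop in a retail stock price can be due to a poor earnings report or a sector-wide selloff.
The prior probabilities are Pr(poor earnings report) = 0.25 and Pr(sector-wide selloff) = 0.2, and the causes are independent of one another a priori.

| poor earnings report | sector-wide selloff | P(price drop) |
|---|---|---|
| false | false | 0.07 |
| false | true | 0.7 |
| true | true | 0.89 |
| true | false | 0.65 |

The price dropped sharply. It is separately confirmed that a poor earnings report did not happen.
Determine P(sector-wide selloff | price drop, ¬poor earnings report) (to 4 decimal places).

Weight on sector-wide selloff=true, given the evidence: 0.7·0.2 = 0.140000
Normalizer over all consistent configurations: 0.07·0.8 + 0.7·0.2 = 0.196000
P(sector-wide selloff | price drop, ¬poor earnings report) = 0.140000/0.196000 ≈ 0.7143

P(sector-wide selloff | price drop, ¬poor earnings report) ≈ 0.7143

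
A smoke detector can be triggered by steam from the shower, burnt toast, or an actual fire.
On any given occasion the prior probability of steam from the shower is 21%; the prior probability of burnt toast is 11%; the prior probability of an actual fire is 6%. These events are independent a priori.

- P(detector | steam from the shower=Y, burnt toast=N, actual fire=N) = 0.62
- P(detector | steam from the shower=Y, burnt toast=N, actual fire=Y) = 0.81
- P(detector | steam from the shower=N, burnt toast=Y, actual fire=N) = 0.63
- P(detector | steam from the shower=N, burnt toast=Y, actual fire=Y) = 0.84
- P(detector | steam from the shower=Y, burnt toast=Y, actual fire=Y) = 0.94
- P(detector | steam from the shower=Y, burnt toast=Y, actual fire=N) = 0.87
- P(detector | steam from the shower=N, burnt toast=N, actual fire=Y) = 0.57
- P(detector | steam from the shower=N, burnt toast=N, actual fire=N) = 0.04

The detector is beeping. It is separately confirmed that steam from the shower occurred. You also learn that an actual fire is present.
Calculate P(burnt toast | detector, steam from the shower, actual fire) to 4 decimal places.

P(burnt toast | detector, steam from the shower, actual fire) ≈ 0.1254

P(detector | steam from the shower, actual fire) = 0.81×0.89 + 0.94×0.11 = 0.720900 + 0.103400 = 0.824300
Of this, 0.103400 comes from 0.94×0.11 (the burnt toast=true cases).
P(burnt toast | detector, steam from the shower, actual fire) = 0.103400 / 0.824300 ≈ 0.1254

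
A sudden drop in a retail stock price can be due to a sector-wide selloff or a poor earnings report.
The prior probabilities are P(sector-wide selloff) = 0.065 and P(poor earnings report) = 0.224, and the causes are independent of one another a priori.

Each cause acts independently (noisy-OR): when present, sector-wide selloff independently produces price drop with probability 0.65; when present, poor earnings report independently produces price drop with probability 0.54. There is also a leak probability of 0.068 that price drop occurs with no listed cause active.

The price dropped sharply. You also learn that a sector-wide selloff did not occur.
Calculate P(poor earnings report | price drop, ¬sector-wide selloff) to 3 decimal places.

P(poor earnings report | price drop, ¬sector-wide selloff) ≈ 0.708

Under noisy-OR, P(price drop | causes) = 1 − (1−0.068)·∏(1−qᵢ) over the active causes.
By total probability over both values of poor earnings report:
  P(price drop | ¬sector-wide selloff) = 0.068·0.776 + 0.57128·0.224
        = 0.052768 + 0.127967 = 0.180735
The terms with poor earnings report present sum to 0.127967, so
  P(poor earnings report | price drop, ¬sector-wide selloff) = 0.127967 / 0.180735 ≈ 0.708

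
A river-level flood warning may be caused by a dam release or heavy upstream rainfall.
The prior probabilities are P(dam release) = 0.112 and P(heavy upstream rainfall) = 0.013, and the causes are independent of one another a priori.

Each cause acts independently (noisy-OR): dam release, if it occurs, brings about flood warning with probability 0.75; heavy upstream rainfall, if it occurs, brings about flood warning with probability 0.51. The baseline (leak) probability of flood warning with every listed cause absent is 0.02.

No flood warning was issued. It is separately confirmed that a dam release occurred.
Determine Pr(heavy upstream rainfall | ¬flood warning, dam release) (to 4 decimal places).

Under noisy-OR, P(flood warning | causes) = 1 − (1−0.02)·∏(1−qᵢ) over the active causes.
By total probability over both values of heavy upstream rainfall:
  P(¬flood warning | dam release) = 0.245×0.987 + 0.12005×0.013
        = 0.241815 + 0.001561 = 0.243376
The terms with heavy upstream rainfall present sum to 0.001561, so
  P(heavy upstream rainfall | ¬flood warning, dam release) = 0.001561 / 0.243376 ≈ 0.0064

Pr(heavy upstream rainfall | ¬flood warning, dam release) ≈ 0.0064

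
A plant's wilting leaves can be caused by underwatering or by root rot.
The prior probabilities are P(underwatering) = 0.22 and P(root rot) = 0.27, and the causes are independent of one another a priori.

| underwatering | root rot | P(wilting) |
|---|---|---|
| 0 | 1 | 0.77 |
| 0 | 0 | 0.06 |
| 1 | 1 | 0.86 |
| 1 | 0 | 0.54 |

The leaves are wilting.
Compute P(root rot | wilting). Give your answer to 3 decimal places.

P(root rot | wilting) ≈ 0.638

P(wilting) = 0.06×0.78×0.73 + 0.77×0.78×0.27 + 0.54×0.22×0.73 + 0.86×0.22×0.27 = 0.034164 + 0.162162 + 0.086724 + 0.051084 = 0.334134
Restricting to configurations with root rot present: 0.162162 + 0.051084 = 0.213246.
P(root rot | wilting) = 0.213246 / 0.334134 ≈ 0.638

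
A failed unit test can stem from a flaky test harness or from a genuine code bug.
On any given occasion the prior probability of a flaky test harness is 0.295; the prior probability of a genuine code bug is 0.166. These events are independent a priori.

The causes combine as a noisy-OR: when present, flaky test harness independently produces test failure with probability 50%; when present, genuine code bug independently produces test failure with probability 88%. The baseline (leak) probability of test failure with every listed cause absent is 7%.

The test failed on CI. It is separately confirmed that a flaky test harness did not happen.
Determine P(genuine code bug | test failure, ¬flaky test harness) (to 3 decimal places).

Under noisy-OR, P(test failure | causes) = 1 − (1−0.07)·∏(1−qᵢ) over the active causes.
Sum P(test failure|·) weighted by the priors over both values of genuine code bug:
  P(test failure | ¬flaky test harness) = 0.07×0.834 + 0.8884×0.166
        = 0.058380 + 0.147474 = 0.205854
Configurations with genuine code bug contribute 0.147474, so
  P(genuine code bug | test failure, ¬flaky test harness) = 0.147474 / 0.205854 ≈ 0.716

P(genuine code bug | test failure, ¬flaky test harness) ≈ 0.716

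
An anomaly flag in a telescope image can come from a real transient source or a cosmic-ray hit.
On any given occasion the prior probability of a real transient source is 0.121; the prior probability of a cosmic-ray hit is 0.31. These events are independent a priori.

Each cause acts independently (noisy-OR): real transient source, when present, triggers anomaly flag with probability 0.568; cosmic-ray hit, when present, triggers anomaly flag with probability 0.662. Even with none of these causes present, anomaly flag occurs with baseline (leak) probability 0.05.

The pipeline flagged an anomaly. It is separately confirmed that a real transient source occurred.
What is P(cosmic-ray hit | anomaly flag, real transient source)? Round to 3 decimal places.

P(cosmic-ray hit | anomaly flag, real transient source) ≈ 0.396

Under noisy-OR, P(anomaly flag | causes) = 1 − (1−0.05)·∏(1−qᵢ) over the active causes.
P(anomaly flag | real transient source) = 0.5896×0.69 + 0.861285×0.31 = 0.406824 + 0.266998 = 0.673822
Restricting to configurations with cosmic-ray hit present: 0.861285×0.31 = 0.266998.
So P(cosmic-ray hit | anomaly flag, real transient source) = 0.266998/0.673822 ≈ 0.396.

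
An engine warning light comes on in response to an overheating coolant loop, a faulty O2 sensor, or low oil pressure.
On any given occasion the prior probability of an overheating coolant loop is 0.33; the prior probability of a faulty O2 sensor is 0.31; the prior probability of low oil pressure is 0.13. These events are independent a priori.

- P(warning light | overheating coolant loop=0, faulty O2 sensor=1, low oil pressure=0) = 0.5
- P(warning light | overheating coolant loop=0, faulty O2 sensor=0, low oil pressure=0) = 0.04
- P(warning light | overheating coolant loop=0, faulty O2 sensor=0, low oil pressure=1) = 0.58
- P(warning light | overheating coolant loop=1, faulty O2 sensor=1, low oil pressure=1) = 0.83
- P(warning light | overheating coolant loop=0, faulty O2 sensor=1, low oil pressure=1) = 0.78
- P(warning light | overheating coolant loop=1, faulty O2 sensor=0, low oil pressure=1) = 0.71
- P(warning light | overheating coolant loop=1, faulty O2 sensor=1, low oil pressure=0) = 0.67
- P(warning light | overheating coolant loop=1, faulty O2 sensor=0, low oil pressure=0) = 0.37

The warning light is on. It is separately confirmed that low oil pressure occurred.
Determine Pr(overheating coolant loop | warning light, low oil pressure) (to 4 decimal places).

Pr(overheating coolant loop | warning light, low oil pressure) ≈ 0.3644

Numerator (weight on configurations with overheating coolant loop): 0.161667 + 0.084909 = 0.246576
Denominator P(warning light | low oil pressure): 0.58×0.67×0.69 + 0.78×0.67×0.31 + 0.71×0.33×0.69 + 0.83×0.33×0.31 = 0.676716
P(overheating coolant loop | warning light, low oil pressure) = 0.246576/0.676716 ≈ 0.3644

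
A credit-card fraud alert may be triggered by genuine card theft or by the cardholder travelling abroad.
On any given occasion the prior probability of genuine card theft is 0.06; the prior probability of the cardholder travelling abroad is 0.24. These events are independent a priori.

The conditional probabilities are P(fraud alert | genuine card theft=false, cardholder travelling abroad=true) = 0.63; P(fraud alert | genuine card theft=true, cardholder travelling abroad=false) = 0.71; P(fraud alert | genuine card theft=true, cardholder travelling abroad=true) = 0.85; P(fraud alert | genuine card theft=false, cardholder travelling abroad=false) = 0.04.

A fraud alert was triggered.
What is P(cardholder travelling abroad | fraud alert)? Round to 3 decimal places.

P(cardholder travelling abroad | fraud alert) ≈ 0.717

P(fraud alert) = 0.04·0.94·0.76 + 0.63·0.94·0.24 + 0.71·0.06·0.76 + 0.85·0.06·0.24 = 0.028576 + 0.142128 + 0.032376 + 0.012240 = 0.215320
Restricting to configurations with cardholder travelling abroad present: 0.142128 + 0.012240 = 0.154368.
Hence the posterior is 0.154368/0.215320 ≈ 0.717.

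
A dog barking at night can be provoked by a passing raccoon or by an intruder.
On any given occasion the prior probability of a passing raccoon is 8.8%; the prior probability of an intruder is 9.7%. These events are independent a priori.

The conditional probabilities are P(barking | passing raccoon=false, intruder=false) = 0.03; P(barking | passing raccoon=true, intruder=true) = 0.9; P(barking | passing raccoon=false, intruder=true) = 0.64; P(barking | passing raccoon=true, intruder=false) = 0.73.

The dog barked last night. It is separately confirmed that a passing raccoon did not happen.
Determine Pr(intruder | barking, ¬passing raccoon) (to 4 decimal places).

Pr(intruder | barking, ¬passing raccoon) ≈ 0.6962

Numerator (weight on configurations with intruder): 0.64×0.097 = 0.062080
The normalizing constant is 0.03×0.903 + 0.64×0.097 = 0.089170
Posterior = 0.062080 / 0.089170 ≈ 0.6962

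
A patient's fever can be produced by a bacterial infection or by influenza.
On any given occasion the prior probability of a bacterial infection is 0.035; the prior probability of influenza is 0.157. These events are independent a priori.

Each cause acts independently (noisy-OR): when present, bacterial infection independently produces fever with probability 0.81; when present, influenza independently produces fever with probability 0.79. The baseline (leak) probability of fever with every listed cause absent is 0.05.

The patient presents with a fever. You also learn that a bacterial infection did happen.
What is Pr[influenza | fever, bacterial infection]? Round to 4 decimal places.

Pr[influenza | fever, bacterial infection] ≈ 0.1794

Under noisy-OR, P(fever | causes) = 1 − (1−0.05)·∏(1−qᵢ) over the active causes.
Weight on influenza=true, given the evidence: 0.962095*0.157 = 0.151049
Denominator P(fever | bacterial infection): 0.8195*0.843 + 0.962095*0.157 = 0.841888
Posterior = 0.151049 / 0.841888 ≈ 0.1794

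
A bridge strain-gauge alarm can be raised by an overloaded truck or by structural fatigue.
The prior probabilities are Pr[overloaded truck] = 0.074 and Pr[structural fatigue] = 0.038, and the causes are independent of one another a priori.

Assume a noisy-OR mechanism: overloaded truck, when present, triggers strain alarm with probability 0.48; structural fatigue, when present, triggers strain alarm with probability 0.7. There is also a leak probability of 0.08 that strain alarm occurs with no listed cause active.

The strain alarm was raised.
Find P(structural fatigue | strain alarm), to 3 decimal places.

P(structural fatigue | strain alarm) ≈ 0.205

Under noisy-OR, P(strain alarm | causes) = 1 − (1−0.08)·∏(1−qᵢ) over the active causes.
Weight on structural fatigue=true, given the evidence: 0.025476 + 0.002408 = 0.027884
Normalizer over all consistent configurations: 0.08*0.926*0.962 + 0.724*0.926*0.038 + 0.5216*0.074*0.962 + 0.85648*0.074*0.038 = 0.136281
P(structural fatigue | strain alarm) = 0.027884/0.136281 ≈ 0.205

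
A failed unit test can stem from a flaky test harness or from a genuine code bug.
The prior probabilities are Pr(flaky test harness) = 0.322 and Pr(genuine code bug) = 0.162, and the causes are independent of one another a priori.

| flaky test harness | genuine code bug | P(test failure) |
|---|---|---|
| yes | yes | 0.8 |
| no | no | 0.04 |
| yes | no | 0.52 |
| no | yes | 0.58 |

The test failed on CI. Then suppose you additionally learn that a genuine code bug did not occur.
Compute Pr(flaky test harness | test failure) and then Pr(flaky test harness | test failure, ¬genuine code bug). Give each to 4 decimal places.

Pr(flaky test harness | test failure) ≈ 0.6781; Pr(flaky test harness | test failure, ¬genuine code bug) ≈ 0.8606

By total probability over the 4 (flaky test harness, genuine code bug) configurations:
  P(test failure) = 0.04*0.678*0.838 + 0.58*0.678*0.162 + 0.52*0.322*0.838 + 0.8*0.322*0.162
        = 0.022727 + 0.063705 + 0.140315 + 0.041731 = 0.268478
Keeping only the flaky test harness-present terms gives 0.182046, so
  P(flaky test harness | test failure) = 0.182046 / 0.268478 ≈ 0.6781

Now also conditioning on genuine code bug≠true:
P(test failure | ¬genuine code bug) = 0.04*0.678 + 0.52*0.322 = 0.027120 + 0.167440 = 0.194560
The flaky test harness-present share is 0.52*0.322 = 0.167440.
So P(flaky test harness | test failure, ¬genuine code bug) = 0.167440/0.194560 ≈ 0.8606.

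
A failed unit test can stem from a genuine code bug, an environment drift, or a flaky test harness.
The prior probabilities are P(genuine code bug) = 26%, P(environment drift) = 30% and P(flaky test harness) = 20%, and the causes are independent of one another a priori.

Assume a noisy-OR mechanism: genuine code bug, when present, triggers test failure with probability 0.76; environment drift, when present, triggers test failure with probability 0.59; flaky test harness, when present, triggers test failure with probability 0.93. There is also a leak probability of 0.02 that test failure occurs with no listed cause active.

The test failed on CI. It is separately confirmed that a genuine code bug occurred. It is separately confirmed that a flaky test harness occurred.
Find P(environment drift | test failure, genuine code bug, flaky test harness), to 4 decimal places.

Under noisy-OR, P(test failure | causes) = 1 − (1−0.02)·∏(1−qᵢ) over the active causes.
Weight on environment drift=true, given the evidence: 0.99325·0.3 = 0.297975
The normalizing constant is 0.983536·0.7 + 0.99325·0.3 = 0.986450
P(environment drift | test failure, genuine code bug, flaky test harness) = 0.297975/0.986450 ≈ 0.3021

P(environment drift | test failure, genuine code bug, flaky test harness) ≈ 0.3021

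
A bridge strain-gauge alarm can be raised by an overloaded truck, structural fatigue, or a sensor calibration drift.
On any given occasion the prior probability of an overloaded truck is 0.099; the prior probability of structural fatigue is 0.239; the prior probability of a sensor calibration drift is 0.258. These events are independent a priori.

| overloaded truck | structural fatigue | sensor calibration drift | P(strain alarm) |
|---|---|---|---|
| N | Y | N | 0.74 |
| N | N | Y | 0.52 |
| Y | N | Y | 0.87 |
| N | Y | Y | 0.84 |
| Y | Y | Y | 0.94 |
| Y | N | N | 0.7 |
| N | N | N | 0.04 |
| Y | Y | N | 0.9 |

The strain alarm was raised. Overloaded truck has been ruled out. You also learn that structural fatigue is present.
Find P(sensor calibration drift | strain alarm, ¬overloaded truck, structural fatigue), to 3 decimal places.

P(sensor calibration drift | strain alarm, ¬overloaded truck, structural fatigue) ≈ 0.283

P(strain alarm | ¬overloaded truck, structural fatigue) = 0.74·0.742 + 0.84·0.258 = 0.549080 + 0.216720 = 0.765800
Restricting to configurations with sensor calibration drift present: 0.84·0.258 = 0.216720.
P(sensor calibration drift | strain alarm, ¬overloaded truck, structural fatigue) = 0.216720 / 0.765800 ≈ 0.283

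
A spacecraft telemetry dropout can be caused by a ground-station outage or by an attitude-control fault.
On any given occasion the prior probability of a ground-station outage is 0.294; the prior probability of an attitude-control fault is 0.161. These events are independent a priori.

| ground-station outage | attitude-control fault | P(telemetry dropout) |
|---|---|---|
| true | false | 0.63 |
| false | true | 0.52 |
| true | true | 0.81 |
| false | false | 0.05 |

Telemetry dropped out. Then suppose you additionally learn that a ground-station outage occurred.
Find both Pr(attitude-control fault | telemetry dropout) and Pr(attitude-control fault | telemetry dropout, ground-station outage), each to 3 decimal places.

Pr(attitude-control fault | telemetry dropout) ≈ 0.345; Pr(attitude-control fault | telemetry dropout, ground-station outage) ≈ 0.198

Sum P(telemetry dropout|·) weighted by the priors over the 4 (ground-station outage, attitude-control fault) configurations:
  P(telemetry dropout) = 0.05×0.706×0.839 + 0.52×0.706×0.161 + 0.63×0.294×0.839 + 0.81×0.294×0.161
        = 0.029617 + 0.059106 + 0.155400 + 0.038341 = 0.282464
Keeping only the attitude-control fault-present terms gives 0.097447, so
  P(attitude-control fault | telemetry dropout) = 0.097447 / 0.282464 ≈ 0.345

Now condition on the additional information:
Numerator (weight on configurations with attitude-control fault): 0.81×0.161 = 0.130410
Denominator P(telemetry dropout | ground-station outage): 0.63×0.839 + 0.81×0.161 = 0.658980
Posterior = 0.130410 / 0.658980 ≈ 0.198
— ground-station outage explains away the evidence for attitude-control fault.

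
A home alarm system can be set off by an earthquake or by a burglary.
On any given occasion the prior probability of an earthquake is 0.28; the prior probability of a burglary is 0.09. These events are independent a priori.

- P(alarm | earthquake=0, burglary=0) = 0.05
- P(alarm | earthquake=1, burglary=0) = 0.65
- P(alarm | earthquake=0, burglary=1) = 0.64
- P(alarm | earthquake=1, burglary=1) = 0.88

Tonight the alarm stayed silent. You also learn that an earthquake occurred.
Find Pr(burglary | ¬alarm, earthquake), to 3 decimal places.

Pr(burglary | ¬alarm, earthquake) ≈ 0.033

Sum P(¬alarm|·) weighted by the priors over both values of burglary:
  P(¬alarm | earthquake) = 0.35*0.91 + 0.12*0.09
        = 0.318500 + 0.010800 = 0.329300
Keeping only the burglary-present terms gives 0.010800, so
  P(burglary | ¬alarm, earthquake) = 0.010800 / 0.329300 ≈ 0.033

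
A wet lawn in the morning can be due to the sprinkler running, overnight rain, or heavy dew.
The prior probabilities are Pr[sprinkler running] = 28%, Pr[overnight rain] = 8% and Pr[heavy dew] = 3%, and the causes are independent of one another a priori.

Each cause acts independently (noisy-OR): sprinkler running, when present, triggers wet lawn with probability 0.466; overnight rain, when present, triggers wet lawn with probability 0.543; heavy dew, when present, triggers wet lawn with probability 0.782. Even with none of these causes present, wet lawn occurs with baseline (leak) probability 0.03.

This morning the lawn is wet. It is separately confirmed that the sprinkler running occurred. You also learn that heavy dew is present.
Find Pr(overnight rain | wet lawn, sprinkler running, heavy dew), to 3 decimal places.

Pr(overnight rain | wet lawn, sprinkler running, heavy dew) ≈ 0.085

Under noisy-OR, P(wet lawn | causes) = 1 − (1−0.03)·∏(1−qᵢ) over the active causes.
P(wet lawn | sprinkler running, heavy dew) = 0.88708×0.92 + 0.948396×0.08 = 0.816114 + 0.075872 = 0.891986
Restricting to configurations with overnight rain present: 0.948396×0.08 = 0.075872.
P(overnight rain | wet lawn, sprinkler running, heavy dew) = 0.075872 / 0.891986 ≈ 0.085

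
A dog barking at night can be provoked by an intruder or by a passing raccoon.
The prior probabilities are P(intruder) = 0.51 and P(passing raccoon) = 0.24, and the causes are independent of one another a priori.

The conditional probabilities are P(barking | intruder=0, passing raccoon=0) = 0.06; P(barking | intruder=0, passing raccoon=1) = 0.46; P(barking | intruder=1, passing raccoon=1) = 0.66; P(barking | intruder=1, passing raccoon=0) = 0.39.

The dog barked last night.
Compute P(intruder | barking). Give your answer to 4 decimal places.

P(intruder | barking) ≈ 0.7521

P(barking) = 0.06*0.49*0.76 + 0.46*0.49*0.24 + 0.39*0.51*0.76 + 0.66*0.51*0.24 = 0.022344 + 0.054096 + 0.151164 + 0.080784 = 0.308388
The intruder-present share is 0.151164 + 0.080784 = 0.231948.
So P(intruder | barking) = 0.231948/0.308388 ≈ 0.7521.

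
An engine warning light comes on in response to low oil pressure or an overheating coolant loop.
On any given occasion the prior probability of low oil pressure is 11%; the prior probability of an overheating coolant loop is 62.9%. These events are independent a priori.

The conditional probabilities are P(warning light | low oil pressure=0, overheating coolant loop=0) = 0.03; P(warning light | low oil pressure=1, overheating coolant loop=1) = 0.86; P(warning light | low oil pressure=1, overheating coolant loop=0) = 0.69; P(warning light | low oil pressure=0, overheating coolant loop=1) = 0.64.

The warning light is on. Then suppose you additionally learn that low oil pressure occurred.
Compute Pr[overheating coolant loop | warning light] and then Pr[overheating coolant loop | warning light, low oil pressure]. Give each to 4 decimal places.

Pr[overheating coolant loop | warning light] ≈ 0.9165; Pr[overheating coolant loop | warning light, low oil pressure] ≈ 0.6788

P(warning light) = 0.03×0.89×0.371 + 0.64×0.89×0.629 + 0.69×0.11×0.371 + 0.86×0.11×0.629 = 0.009906 + 0.358278 + 0.028159 + 0.059503 = 0.455846
The overheating coolant loop-present share is 0.358278 + 0.059503 = 0.417781.
Hence the posterior is 0.417781/0.455846 ≈ 0.9165.

With the extra evidence:
Sum P(warning light|·) weighted by the priors over both values of overheating coolant loop:
  P(warning light | low oil pressure) = 0.69*0.371 + 0.86*0.629
        = 0.255990 + 0.540940 = 0.796930
Keeping only the overheating coolant loop-present terms gives 0.540940, so
  P(overheating coolant loop | warning light, low oil pressure) = 0.540940 / 0.796930 ≈ 0.6788
— low oil pressure explains away the evidence for overheating coolant loop.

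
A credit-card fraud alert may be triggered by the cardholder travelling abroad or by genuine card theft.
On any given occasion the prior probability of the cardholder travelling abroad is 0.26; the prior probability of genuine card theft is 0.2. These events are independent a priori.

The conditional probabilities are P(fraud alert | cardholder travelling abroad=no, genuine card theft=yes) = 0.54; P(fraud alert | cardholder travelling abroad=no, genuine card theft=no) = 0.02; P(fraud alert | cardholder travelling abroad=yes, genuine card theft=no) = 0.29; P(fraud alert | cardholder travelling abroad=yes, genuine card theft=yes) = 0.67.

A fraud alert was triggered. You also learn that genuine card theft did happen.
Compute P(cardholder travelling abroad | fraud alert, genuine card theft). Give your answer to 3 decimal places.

P(fraud alert | genuine card theft) = 0.54×0.74 + 0.67×0.26 = 0.399600 + 0.174200 = 0.573800
Of this, 0.174200 comes from 0.67×0.26 (the cardholder travelling abroad=true cases).
P(cardholder travelling abroad | fraud alert, genuine card theft) = 0.174200 / 0.573800 ≈ 0.304

P(cardholder travelling abroad | fraud alert, genuine card theft) ≈ 0.304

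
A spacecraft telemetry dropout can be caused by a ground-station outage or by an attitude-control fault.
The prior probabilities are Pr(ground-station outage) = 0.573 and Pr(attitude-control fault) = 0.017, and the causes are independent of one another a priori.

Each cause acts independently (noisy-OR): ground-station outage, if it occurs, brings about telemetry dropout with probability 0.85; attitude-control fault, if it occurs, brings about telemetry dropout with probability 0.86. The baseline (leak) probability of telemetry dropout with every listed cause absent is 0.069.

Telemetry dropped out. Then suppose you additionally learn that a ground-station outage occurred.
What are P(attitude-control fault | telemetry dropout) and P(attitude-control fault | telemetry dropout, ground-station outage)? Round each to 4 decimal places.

Under noisy-OR, P(telemetry dropout | causes) = 1 − (1−0.069)·∏(1−qᵢ) over the active causes.
P(telemetry dropout) = 0.069*0.427*0.983 + 0.86966*0.427*0.017 + 0.86035*0.573*0.983 + 0.980449*0.573*0.017 = 0.028962 + 0.006313 + 0.484600 + 0.009551 = 0.529426
The attitude-control fault-present share is 0.006313 + 0.009551 = 0.015864.
P(attitude-control fault | telemetry dropout) = 0.015864 / 0.529426 ≈ 0.0300

With the extra evidence:
P(telemetry dropout | ground-station outage) = 0.86035*0.983 + 0.980449*0.017 = 0.845724 + 0.016668 = 0.862392
Restricting to configurations with attitude-control fault present: 0.980449*0.017 = 0.016668.
P(attitude-control fault | telemetry dropout, ground-station outage) = 0.016668 / 0.862392 ≈ 0.0193
This is intercausal reasoning (explaining away): once ground-station outage accounts for the telemetry dropout, attitude-control fault becomes less likely.

P(attitude-control fault | telemetry dropout) ≈ 0.0300; P(attitude-control fault | telemetry dropout, ground-station outage) ≈ 0.0193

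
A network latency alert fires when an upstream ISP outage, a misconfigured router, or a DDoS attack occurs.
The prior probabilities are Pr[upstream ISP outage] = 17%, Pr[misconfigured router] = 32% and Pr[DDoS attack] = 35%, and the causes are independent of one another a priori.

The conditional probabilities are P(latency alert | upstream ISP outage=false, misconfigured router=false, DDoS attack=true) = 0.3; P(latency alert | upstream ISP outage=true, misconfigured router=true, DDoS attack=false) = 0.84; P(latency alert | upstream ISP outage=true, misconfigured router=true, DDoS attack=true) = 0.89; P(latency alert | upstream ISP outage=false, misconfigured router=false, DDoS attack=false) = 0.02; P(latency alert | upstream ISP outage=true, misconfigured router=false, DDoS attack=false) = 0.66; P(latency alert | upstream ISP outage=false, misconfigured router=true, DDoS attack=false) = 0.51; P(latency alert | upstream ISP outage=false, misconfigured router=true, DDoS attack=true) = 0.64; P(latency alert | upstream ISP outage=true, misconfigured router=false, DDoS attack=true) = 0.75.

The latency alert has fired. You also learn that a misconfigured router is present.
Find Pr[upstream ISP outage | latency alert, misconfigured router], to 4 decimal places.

Pr[upstream ISP outage | latency alert, misconfigured router] ≈ 0.2402

Sum P(latency alert|·) weighted by the priors over the 4 (upstream ISP outage, DDoS attack) configurations:
  P(latency alert | misconfigured router) = 0.51*0.83*0.65 + 0.64*0.83*0.35 + 0.84*0.17*0.65 + 0.89*0.17*0.35
        = 0.275145 + 0.185920 + 0.092820 + 0.052955 = 0.606840
The terms with upstream ISP outage present sum to 0.145775, so
  P(upstream ISP outage | latency alert, misconfigured router) = 0.145775 / 0.606840 ≈ 0.2402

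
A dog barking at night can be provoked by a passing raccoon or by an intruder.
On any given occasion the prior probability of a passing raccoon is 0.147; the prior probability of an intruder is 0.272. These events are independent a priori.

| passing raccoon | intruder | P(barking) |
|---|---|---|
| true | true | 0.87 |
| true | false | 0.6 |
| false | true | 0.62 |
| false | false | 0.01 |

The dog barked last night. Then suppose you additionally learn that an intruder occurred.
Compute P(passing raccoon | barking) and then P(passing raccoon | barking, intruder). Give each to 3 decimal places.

P(passing raccoon | barking) ≈ 0.397; P(passing raccoon | barking, intruder) ≈ 0.195

P(barking) = 0.01·0.853·0.728 + 0.62·0.853·0.272 + 0.6·0.147·0.728 + 0.87·0.147·0.272 = 0.006210 + 0.143850 + 0.064210 + 0.034786 = 0.249056
Restricting to configurations with passing raccoon present: 0.064210 + 0.034786 = 0.098996.
Hence the posterior is 0.098996/0.249056 ≈ 0.397.

With the extra evidence:
Sum P(barking|·) weighted by the priors over both values of passing raccoon:
  P(barking | intruder) = 0.62*0.853 + 0.87*0.147
        = 0.528860 + 0.127890 = 0.656750
Keeping only the passing raccoon-present terms gives 0.127890, so
  P(passing raccoon | barking, intruder) = 0.127890 / 0.656750 ≈ 0.195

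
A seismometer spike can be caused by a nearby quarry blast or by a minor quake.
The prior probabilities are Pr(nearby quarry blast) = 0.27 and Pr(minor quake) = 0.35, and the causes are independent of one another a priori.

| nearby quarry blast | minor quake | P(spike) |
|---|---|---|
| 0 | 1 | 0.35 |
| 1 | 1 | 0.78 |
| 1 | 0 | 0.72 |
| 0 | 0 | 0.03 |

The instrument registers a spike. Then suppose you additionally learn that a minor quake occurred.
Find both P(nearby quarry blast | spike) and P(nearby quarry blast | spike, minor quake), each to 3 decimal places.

Sum P(spike|·) weighted by the priors over the 4 (nearby quarry blast, minor quake) configurations:
  P(spike) = 0.03×0.73×0.65 + 0.35×0.73×0.35 + 0.72×0.27×0.65 + 0.78×0.27×0.35
        = 0.014235 + 0.089425 + 0.126360 + 0.073710 = 0.303730
Keeping only the nearby quarry blast-present terms gives 0.200070, so
  P(nearby quarry blast | spike) = 0.200070 / 0.303730 ≈ 0.659

With the extra evidence:
P(spike | minor quake) = 0.35·0.73 + 0.78·0.27 = 0.255500 + 0.210600 = 0.466100
Restricting to configurations with nearby quarry blast present: 0.78·0.27 = 0.210600.
P(nearby quarry blast | spike, minor quake) = 0.210600 / 0.466100 ≈ 0.452

P(nearby quarry blast | spike) ≈ 0.659; P(nearby quarry blast | spike, minor quake) ≈ 0.452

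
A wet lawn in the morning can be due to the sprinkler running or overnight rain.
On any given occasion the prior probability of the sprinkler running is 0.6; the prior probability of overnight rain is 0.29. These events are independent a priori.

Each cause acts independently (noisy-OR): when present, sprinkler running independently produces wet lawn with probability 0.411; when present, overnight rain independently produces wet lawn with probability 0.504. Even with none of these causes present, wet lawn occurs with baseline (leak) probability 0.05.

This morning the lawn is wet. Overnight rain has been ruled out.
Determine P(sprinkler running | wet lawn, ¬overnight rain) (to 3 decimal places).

Under noisy-OR, P(wet lawn | causes) = 1 − (1−0.05)·∏(1−qᵢ) over the active causes.
P(wet lawn | ¬overnight rain) = 0.05*0.4 + 0.44045*0.6 = 0.020000 + 0.264270 = 0.284270
The sprinkler running-present share is 0.44045*0.6 = 0.264270.
So P(sprinkler running | wet lawn, ¬overnight rain) = 0.264270/0.284270 ≈ 0.930.

P(sprinkler running | wet lawn, ¬overnight rain) ≈ 0.930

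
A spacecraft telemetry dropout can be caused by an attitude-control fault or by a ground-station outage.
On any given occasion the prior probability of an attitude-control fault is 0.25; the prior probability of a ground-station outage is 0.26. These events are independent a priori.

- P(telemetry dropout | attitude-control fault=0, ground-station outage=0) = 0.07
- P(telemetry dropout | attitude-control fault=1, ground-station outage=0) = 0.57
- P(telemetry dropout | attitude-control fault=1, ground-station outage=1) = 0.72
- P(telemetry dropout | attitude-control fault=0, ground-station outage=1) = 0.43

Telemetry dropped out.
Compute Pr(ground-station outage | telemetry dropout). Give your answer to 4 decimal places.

Enumerate the 4 (attitude-control fault, ground-station outage) configurations and weight by the priors:
  P(telemetry dropout) = 0.07×0.75×0.74 + 0.43×0.75×0.26 + 0.57×0.25×0.74 + 0.72×0.25×0.26
        = 0.038850 + 0.083850 + 0.105450 + 0.046800 = 0.274950
Keeping only the ground-station outage-present terms gives 0.130650, so
  P(ground-station outage | telemetry dropout) = 0.130650 / 0.274950 ≈ 0.4752

Pr(ground-station outage | telemetry dropout) ≈ 0.4752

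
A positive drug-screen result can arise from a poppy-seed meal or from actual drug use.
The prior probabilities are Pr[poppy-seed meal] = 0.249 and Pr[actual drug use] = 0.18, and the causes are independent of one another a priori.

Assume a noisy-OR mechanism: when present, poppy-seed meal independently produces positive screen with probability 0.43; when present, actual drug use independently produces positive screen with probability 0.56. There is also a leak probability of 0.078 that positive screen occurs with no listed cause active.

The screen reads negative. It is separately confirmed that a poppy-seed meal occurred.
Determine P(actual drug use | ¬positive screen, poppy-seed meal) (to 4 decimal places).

Under noisy-OR, P(positive screen | causes) = 1 − (1−0.078)·∏(1−qᵢ) over the active causes.
Enumerate both values of actual drug use and weight by the priors:
  P(¬positive screen | poppy-seed meal) = 0.52554·0.82 + 0.231238·0.18
        = 0.430943 + 0.041623 = 0.472566
Keeping only the actual drug use-present terms gives 0.041623, so
  P(actual drug use | ¬positive screen, poppy-seed meal) = 0.041623 / 0.472566 ≈ 0.0881

P(actual drug use | ¬positive screen, poppy-seed meal) ≈ 0.0881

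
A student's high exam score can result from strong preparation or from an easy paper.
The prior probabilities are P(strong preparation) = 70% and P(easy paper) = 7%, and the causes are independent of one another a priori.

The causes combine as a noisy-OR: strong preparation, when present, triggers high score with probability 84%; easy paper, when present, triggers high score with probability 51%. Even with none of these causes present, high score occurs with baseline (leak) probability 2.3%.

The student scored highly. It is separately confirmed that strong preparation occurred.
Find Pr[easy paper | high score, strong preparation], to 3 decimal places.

Under noisy-OR, P(high score | causes) = 1 − (1−0.023)·∏(1−qᵢ) over the active causes.
Numerator (weight on configurations with easy paper): 0.923403·0.07 = 0.064638
Normalizer over all consistent configurations: 0.84368·0.93 + 0.923403·0.07 = 0.849260
P(easy paper | high score, strong preparation) = 0.064638/0.849260 ≈ 0.076

Pr[easy paper | high score, strong preparation] ≈ 0.076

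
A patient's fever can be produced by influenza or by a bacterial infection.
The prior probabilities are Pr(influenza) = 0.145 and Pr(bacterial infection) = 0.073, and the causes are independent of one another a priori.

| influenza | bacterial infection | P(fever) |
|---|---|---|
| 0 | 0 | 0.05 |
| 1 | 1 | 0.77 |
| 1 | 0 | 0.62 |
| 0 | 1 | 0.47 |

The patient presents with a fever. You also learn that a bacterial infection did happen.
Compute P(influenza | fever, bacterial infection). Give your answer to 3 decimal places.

P(fever | bacterial infection) = 0.47×0.855 + 0.77×0.145 = 0.401850 + 0.111650 = 0.513500
Restricting to configurations with influenza present: 0.77×0.145 = 0.111650.
P(influenza | fever, bacterial infection) = 0.111650 / 0.513500 ≈ 0.217

P(influenza | fever, bacterial infection) ≈ 0.217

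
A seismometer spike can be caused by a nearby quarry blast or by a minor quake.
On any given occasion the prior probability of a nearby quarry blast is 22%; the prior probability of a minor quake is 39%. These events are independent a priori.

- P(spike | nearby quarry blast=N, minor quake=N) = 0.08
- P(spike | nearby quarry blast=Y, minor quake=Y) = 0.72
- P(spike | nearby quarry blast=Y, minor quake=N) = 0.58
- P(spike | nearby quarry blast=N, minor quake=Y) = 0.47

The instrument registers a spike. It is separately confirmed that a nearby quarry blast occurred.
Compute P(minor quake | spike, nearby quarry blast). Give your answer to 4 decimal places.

P(spike | nearby quarry blast) = 0.58×0.61 + 0.72×0.39 = 0.353800 + 0.280800 = 0.634600
Of this, 0.280800 comes from 0.72×0.39 (the minor quake=true cases).
So P(minor quake | spike, nearby quarry blast) = 0.280800/0.634600 ≈ 0.4425.

P(minor quake | spike, nearby quarry blast) ≈ 0.4425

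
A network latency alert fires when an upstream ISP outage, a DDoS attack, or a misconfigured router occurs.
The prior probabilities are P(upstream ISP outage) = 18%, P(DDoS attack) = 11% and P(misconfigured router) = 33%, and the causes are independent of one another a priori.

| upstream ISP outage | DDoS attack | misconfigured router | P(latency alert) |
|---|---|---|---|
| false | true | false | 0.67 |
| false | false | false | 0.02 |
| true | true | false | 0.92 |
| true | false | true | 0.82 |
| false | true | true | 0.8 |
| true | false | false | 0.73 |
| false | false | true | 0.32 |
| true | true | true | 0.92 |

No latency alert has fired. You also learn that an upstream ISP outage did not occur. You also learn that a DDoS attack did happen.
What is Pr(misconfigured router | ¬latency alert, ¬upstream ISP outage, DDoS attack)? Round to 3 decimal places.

P(¬latency alert | ¬upstream ISP outage, DDoS attack) = 0.33×0.67 + 0.2×0.33 = 0.221100 + 0.066000 = 0.287100
Restricting to configurations with misconfigured router present: 0.2×0.33 = 0.066000.
So P(misconfigured router | ¬latency alert, ¬upstream ISP outage, DDoS attack) = 0.066000/0.287100 ≈ 0.230.

Pr(misconfigured router | ¬latency alert, ¬upstream ISP outage, DDoS attack) ≈ 0.230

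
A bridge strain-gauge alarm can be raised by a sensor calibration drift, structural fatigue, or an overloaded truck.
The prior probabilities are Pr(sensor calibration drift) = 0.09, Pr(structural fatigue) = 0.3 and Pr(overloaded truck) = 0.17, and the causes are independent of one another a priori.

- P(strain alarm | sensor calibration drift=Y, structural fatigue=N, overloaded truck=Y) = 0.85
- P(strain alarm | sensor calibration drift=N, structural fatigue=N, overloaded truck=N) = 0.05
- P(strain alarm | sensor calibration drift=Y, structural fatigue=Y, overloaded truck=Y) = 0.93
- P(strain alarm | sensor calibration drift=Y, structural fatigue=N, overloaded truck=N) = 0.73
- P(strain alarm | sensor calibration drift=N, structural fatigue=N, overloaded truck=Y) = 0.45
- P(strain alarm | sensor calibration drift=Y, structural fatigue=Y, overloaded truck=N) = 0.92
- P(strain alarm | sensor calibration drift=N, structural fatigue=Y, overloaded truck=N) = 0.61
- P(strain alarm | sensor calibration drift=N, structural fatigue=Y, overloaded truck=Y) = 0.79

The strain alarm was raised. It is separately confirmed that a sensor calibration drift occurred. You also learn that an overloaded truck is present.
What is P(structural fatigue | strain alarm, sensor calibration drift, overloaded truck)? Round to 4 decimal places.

P(strain alarm | sensor calibration drift, overloaded truck) = 0.85*0.7 + 0.93*0.3 = 0.595000 + 0.279000 = 0.874000
Of this, 0.279000 comes from 0.93*0.3 (the structural fatigue=true cases).
So P(structural fatigue | strain alarm, sensor calibration drift, overloaded truck) = 0.279000/0.874000 ≈ 0.3192.

P(structural fatigue | strain alarm, sensor calibration drift, overloaded truck) ≈ 0.3192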